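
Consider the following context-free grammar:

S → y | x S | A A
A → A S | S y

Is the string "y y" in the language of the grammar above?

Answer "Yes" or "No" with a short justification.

No - no valid derivation exists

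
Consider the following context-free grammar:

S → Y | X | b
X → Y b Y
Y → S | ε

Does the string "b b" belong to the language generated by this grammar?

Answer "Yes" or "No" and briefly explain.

Yes - a valid derivation exists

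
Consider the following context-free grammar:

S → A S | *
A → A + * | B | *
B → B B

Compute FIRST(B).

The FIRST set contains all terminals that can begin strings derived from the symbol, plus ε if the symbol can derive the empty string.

We compute FIRST(B) using the standard algorithm.
FIRST(A) = {*}
FIRST(B) = {}
FIRST(S) = {*}
Therefore, FIRST(B) = {}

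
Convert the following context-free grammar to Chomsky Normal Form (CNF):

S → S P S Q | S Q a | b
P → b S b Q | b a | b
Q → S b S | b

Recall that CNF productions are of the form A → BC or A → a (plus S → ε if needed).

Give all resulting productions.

TA → a; S → b; TB → b; P → b; Q → b; S → S X0; X0 → P X1; X1 → S Q; S → S X2; X2 → Q TA; P → TB X3; X3 → S X4; X4 → TB Q; P → TB TA; Q → S X5; X5 → TB S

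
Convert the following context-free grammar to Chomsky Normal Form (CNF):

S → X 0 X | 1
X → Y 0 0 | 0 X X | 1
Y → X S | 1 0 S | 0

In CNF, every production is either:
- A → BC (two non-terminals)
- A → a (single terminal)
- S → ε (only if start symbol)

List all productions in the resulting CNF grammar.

T0 → 0; S → 1; X → 1; T1 → 1; Y → 0; S → X X0; X0 → T0 X; X → Y X1; X1 → T0 T0; X → T0 X2; X2 → X X; Y → X S; Y → T1 X3; X3 → T0 S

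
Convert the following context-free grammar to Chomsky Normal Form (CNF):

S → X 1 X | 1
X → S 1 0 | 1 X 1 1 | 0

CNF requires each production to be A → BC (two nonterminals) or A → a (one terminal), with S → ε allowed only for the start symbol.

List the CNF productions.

T1 → 1; S → 1; T0 → 0; X → 0; S → X X0; X0 → T1 X; X → S X1; X1 → T1 T0; X → T1 X2; X2 → X X3; X3 → T1 T1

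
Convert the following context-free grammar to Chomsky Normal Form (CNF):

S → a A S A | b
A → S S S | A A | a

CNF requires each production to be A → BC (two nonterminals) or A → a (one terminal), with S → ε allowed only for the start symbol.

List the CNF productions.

TA → a; S → b; A → a; S → TA X0; X0 → A X1; X1 → S A; A → S X2; X2 → S S; A → A A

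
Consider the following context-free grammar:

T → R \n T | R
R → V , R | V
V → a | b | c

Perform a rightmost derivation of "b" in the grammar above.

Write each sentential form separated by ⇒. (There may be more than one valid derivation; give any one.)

T ⇒ R ⇒ V ⇒ b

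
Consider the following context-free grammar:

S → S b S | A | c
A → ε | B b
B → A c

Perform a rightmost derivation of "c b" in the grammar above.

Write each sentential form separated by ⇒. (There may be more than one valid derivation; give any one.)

S ⇒ S b S ⇒ S b A ⇒ S b ⇒ c b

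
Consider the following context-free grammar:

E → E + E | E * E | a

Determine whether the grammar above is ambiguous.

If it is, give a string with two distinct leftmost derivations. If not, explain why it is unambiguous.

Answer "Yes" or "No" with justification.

Yes - the string 'a * a * a + a * a' has two distinct leftmost derivations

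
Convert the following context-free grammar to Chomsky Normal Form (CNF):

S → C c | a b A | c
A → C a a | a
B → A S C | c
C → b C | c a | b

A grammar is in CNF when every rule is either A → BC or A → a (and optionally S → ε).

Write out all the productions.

TC → c; TA → a; TB → b; S → c; A → a; B → c; C → b; S → C TC; S → TA X0; X0 → TB A; A → C X1; X1 → TA TA; B → A X2; X2 → S C; C → TB C; C → TC TA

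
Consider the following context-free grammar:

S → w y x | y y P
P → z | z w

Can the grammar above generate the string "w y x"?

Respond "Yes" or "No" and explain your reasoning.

Yes - a valid derivation exists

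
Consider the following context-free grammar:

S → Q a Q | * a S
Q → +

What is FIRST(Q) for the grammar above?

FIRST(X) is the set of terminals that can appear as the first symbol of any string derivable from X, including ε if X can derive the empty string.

We compute FIRST(Q) using the standard algorithm.
FIRST(Q) = {+}
FIRST(S) = {*, +}
Therefore, FIRST(Q) = {+}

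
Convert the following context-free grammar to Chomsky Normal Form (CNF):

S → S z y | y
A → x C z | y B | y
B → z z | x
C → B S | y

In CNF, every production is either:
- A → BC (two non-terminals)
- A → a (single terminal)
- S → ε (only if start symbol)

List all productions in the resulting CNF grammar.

TZ → z; TY → y; S → y; TX → x; A → y; B → x; C → y; S → S X0; X0 → TZ TY; A → TX X1; X1 → C TZ; A → TY B; B → TZ TZ; C → B S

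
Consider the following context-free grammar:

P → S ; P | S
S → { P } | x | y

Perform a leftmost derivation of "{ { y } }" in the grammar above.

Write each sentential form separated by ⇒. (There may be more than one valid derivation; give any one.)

P ⇒ S ⇒ { P } ⇒ { S } ⇒ { { P } } ⇒ { { S } } ⇒ { { y } }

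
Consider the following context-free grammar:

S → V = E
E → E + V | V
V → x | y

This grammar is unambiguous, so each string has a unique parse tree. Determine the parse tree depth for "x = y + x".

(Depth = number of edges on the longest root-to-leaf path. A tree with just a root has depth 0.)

4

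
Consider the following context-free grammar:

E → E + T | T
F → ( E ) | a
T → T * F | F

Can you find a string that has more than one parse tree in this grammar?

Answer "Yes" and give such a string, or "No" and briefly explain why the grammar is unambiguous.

No - the grammar is unambiguous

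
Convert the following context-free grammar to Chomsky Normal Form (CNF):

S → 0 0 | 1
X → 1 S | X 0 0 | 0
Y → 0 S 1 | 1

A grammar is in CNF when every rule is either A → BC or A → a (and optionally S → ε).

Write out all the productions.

T0 → 0; S → 1; T1 → 1; X → 0; Y → 1; S → T0 T0; X → T1 S; X → X X0; X0 → T0 T0; Y → T0 X1; X1 → S T1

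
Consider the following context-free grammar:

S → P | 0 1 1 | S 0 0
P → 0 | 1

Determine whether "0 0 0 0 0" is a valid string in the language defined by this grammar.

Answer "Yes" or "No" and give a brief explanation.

Yes - a valid derivation exists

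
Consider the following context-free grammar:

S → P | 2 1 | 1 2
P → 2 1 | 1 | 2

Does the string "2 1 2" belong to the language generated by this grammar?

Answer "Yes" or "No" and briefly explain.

No - no valid derivation exists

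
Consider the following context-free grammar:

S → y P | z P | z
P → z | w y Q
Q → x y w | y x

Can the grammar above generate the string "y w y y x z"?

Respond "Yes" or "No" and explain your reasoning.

No - no valid derivation exists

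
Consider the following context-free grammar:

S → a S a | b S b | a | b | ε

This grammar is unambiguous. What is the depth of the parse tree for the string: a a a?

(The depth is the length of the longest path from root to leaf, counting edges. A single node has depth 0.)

2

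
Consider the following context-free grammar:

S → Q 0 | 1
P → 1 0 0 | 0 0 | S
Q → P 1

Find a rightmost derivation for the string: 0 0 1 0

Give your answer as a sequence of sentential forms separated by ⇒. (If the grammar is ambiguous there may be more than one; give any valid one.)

S ⇒ Q 0 ⇒ P 1 0 ⇒ 0 0 1 0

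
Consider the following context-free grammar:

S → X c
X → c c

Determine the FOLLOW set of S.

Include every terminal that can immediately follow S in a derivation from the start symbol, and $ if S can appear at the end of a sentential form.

We compute FOLLOW(S) using the standard algorithm.
FOLLOW(S) starts with {$}.
FIRST(S) = {c}
FIRST(X) = {c}
FOLLOW(S) = {$}
FOLLOW(X) = {c}
Therefore, FOLLOW(S) = {$}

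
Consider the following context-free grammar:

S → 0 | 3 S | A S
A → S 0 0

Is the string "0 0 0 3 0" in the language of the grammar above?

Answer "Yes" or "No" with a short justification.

Yes - a valid derivation exists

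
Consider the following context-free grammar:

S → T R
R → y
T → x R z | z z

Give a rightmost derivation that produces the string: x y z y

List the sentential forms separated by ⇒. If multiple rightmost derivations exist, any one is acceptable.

S ⇒ T R ⇒ T y ⇒ x R z y ⇒ x y z y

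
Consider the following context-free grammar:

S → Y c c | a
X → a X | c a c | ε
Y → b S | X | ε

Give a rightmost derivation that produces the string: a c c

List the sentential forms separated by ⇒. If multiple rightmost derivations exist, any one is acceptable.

S ⇒ Y c c ⇒ X c c ⇒ a X c c ⇒ a c c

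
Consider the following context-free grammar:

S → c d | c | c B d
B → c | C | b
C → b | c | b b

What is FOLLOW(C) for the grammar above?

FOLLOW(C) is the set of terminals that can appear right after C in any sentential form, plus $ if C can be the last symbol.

We compute FOLLOW(C) using the standard algorithm.
FOLLOW(S) starts with {$}.
FIRST(B) = {b, c}
FIRST(C) = {b, c}
FIRST(S) = {c}
FOLLOW(B) = {d}
FOLLOW(C) = {d}
FOLLOW(S) = {$}
Therefore, FOLLOW(C) = {d}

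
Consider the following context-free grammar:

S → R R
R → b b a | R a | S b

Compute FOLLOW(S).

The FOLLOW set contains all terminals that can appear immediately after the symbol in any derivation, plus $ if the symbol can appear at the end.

We compute FOLLOW(S) using the standard algorithm.
FOLLOW(S) starts with {$}.
FIRST(R) = {b}
FIRST(S) = {b}
FOLLOW(R) = {$, a, b}
FOLLOW(S) = {$, b}
Therefore, FOLLOW(S) = {$, b}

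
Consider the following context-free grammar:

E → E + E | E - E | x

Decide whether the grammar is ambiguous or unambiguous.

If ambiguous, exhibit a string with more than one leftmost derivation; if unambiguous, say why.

Ambiguous - the string 'x - x - x + x + x - x' has two distinct leftmost derivations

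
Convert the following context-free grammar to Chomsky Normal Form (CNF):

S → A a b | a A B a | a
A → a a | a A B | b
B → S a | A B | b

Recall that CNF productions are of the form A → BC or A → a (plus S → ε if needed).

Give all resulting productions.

TA → a; TB → b; S → a; A → b; B → b; S → A X0; X0 → TA TB; S → TA X1; X1 → A X2; X2 → B TA; A → TA TA; A → TA X3; X3 → A B; B → S TA; B → A B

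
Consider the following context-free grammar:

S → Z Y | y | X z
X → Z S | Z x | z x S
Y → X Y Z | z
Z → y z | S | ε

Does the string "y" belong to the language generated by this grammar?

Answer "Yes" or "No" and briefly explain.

Yes - a valid derivation exists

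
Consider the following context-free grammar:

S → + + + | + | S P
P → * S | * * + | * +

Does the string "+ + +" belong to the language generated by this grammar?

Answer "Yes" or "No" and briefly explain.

Yes - a valid derivation exists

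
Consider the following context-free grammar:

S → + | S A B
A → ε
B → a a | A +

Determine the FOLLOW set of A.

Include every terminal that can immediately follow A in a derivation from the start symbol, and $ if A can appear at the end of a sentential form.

We compute FOLLOW(A) using the standard algorithm.
FOLLOW(S) starts with {$}.
FIRST(A) = {ε}
FIRST(B) = {+, a}
FIRST(S) = {+}
FOLLOW(A) = {+, a}
FOLLOW(B) = {$, +, a}
FOLLOW(S) = {$, +, a}
Therefore, FOLLOW(A) = {+, a}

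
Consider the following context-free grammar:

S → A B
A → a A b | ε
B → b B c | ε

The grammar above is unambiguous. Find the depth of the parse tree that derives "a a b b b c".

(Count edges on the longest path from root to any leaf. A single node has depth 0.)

4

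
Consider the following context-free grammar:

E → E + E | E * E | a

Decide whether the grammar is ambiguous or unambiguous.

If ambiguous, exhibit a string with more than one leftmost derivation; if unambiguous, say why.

Ambiguous - the string 'a * a + a + a + a' has two distinct leftmost derivations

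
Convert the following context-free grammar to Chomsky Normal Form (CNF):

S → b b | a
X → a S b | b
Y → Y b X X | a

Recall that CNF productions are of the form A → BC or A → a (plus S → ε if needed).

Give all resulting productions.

TB → b; S → a; TA → a; X → b; Y → a; S → TB TB; X → TA X0; X0 → S TB; Y → Y X1; X1 → TB X2; X2 → X X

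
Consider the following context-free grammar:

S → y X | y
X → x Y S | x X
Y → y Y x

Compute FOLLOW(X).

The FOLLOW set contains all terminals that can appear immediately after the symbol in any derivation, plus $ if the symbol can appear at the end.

We compute FOLLOW(X) using the standard algorithm.
FOLLOW(S) starts with {$}.
FIRST(S) = {y}
FIRST(X) = {x}
FIRST(Y) = {y}
FOLLOW(S) = {$}
FOLLOW(X) = {$}
FOLLOW(Y) = {x, y}
Therefore, FOLLOW(X) = {$}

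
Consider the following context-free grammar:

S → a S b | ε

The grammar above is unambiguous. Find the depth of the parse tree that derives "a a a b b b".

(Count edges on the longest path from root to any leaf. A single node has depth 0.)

4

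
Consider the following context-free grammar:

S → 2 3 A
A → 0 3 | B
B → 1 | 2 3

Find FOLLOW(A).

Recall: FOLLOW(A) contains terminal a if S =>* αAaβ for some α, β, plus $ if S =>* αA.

We compute FOLLOW(A) using the standard algorithm.
FOLLOW(S) starts with {$}.
FIRST(A) = {0, 1, 2}
FIRST(B) = {1, 2}
FIRST(S) = {2}
FOLLOW(A) = {$}
FOLLOW(B) = {$}
FOLLOW(S) = {$}
Therefore, FOLLOW(A) = {$}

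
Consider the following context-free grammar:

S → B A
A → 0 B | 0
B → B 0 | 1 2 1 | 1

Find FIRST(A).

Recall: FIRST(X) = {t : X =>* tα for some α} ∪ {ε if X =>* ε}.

We compute FIRST(A) using the standard algorithm.
FIRST(A) = {0}
FIRST(B) = {1}
FIRST(S) = {1}
Therefore, FIRST(A) = {0}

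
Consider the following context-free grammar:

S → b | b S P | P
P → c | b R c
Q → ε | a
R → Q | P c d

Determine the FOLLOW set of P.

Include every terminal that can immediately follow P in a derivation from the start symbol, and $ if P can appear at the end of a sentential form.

We compute FOLLOW(P) using the standard algorithm.
FOLLOW(S) starts with {$}.
FIRST(P) = {b, c}
FIRST(Q) = {a, ε}
FIRST(R) = {a, b, c, ε}
FIRST(S) = {b, c}
FOLLOW(P) = {$, b, c}
FOLLOW(Q) = {c}
FOLLOW(R) = {c}
FOLLOW(S) = {$, b, c}
Therefore, FOLLOW(P) = {$, b, c}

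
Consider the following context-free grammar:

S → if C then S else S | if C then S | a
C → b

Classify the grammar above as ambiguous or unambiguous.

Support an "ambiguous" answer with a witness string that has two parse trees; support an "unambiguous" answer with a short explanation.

Ambiguous - the string 'if b then if b then if b then a else a' has two distinct parse trees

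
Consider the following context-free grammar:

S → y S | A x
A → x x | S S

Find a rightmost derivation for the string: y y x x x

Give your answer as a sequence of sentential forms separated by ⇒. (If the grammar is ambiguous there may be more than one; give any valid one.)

S ⇒ y S ⇒ y y S ⇒ y y A x ⇒ y y x x x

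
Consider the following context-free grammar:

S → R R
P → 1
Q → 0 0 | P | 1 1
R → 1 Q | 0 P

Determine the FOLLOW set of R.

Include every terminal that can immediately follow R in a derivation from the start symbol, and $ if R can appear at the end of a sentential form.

We compute FOLLOW(R) using the standard algorithm.
FOLLOW(S) starts with {$}.
FIRST(P) = {1}
FIRST(Q) = {0, 1}
FIRST(R) = {0, 1}
FIRST(S) = {0, 1}
FOLLOW(P) = {$, 0, 1}
FOLLOW(Q) = {$, 0, 1}
FOLLOW(R) = {$, 0, 1}
FOLLOW(S) = {$}
Therefore, FOLLOW(R) = {$, 0, 1}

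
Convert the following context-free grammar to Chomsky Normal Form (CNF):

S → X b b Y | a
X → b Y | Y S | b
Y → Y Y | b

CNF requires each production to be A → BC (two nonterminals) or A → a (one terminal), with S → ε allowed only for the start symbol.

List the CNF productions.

TB → b; S → a; X → b; Y → b; S → X X0; X0 → TB X1; X1 → TB Y; X → TB Y; X → Y S; Y → Y Y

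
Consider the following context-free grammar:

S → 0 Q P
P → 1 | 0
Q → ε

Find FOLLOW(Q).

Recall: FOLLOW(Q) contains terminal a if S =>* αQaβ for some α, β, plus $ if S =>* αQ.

We compute FOLLOW(Q) using the standard algorithm.
FOLLOW(S) starts with {$}.
FIRST(P) = {0, 1}
FIRST(Q) = {ε}
FIRST(S) = {0}
FOLLOW(P) = {$}
FOLLOW(Q) = {0, 1}
FOLLOW(S) = {$}
Therefore, FOLLOW(Q) = {0, 1}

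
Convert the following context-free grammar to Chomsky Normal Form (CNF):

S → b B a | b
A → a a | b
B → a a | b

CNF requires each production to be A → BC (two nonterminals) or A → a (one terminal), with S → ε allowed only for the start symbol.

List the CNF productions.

TB → b; TA → a; S → b; A → b; B → b; S → TB X0; X0 → B TA; A → TA TA; B → TA TA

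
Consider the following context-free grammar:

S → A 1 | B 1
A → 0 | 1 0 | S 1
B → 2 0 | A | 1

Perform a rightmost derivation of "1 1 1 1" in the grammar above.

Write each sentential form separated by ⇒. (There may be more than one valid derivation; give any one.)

S ⇒ A 1 ⇒ S 1 1 ⇒ B 1 1 1 ⇒ 1 1 1 1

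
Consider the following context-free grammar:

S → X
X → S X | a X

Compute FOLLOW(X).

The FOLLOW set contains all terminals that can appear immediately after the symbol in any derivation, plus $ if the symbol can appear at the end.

We compute FOLLOW(X) using the standard algorithm.
FOLLOW(S) starts with {$}.
FIRST(S) = {a}
FIRST(X) = {a}
FOLLOW(S) = {$, a}
FOLLOW(X) = {$, a}
Therefore, FOLLOW(X) = {$, a}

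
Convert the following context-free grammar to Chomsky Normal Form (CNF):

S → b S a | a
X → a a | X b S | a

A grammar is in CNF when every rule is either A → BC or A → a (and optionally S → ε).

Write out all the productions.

TB → b; TA → a; S → a; X → a; S → TB X0; X0 → S TA; X → TA TA; X → X X1; X1 → TB S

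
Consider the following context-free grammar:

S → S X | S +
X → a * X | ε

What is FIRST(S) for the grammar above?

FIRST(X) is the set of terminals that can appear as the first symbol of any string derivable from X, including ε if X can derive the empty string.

We compute FIRST(S) using the standard algorithm.
FIRST(S) = {}
FIRST(X) = {a, ε}
Therefore, FIRST(S) = {}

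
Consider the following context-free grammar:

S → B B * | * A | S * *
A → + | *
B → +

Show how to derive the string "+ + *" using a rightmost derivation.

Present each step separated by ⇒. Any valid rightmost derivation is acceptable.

S ⇒ B B * ⇒ B + * ⇒ + + *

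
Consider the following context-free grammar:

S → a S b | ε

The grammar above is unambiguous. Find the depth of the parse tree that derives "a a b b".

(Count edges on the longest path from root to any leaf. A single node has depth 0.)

3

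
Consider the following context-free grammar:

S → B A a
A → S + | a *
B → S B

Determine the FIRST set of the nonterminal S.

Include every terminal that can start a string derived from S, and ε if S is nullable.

We compute FIRST(S) using the standard algorithm.
FIRST(A) = {a}
FIRST(B) = {}
FIRST(S) = {}
Therefore, FIRST(S) = {}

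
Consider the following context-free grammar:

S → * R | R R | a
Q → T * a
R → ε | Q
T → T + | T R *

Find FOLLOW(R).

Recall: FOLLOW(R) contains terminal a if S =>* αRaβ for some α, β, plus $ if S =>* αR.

We compute FOLLOW(R) using the standard algorithm.
FOLLOW(S) starts with {$}.
FIRST(Q) = {}
FIRST(R) = {ε}
FIRST(S) = {*, a, ε}
FIRST(T) = {}
FOLLOW(Q) = {$, *}
FOLLOW(R) = {$, *}
FOLLOW(S) = {$}
FOLLOW(T) = {*, +}
Therefore, FOLLOW(R) = {$, *}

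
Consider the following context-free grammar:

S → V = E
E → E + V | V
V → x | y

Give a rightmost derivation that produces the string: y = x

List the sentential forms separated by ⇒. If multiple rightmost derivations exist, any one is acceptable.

S ⇒ V = E ⇒ V = V ⇒ V = x ⇒ y = x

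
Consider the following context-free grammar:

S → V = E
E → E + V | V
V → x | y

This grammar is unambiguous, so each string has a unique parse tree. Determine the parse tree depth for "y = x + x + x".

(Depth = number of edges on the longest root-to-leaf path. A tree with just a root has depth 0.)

5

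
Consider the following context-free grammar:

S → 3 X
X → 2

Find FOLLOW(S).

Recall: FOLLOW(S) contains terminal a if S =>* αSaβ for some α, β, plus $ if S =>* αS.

We compute FOLLOW(S) using the standard algorithm.
FOLLOW(S) starts with {$}.
FIRST(S) = {3}
FIRST(X) = {2}
FOLLOW(S) = {$}
FOLLOW(X) = {$}
Therefore, FOLLOW(S) = {$}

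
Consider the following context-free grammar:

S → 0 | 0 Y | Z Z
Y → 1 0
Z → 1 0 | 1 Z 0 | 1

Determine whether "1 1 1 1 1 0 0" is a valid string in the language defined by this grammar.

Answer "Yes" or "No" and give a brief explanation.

No - no valid derivation exists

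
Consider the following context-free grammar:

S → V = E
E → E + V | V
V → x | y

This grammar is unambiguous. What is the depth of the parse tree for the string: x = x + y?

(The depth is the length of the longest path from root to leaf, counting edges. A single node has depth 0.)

4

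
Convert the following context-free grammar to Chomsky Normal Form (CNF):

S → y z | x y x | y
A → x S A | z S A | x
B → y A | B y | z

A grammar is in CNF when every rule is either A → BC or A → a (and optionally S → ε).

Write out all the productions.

TY → y; TZ → z; TX → x; S → y; A → x; B → z; S → TY TZ; S → TX X0; X0 → TY TX; A → TX X1; X1 → S A; A → TZ X2; X2 → S A; B → TY A; B → B TY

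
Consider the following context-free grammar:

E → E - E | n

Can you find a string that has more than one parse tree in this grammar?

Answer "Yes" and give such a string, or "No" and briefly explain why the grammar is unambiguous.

Yes - the string 'n - n - n - n - n - n' has two distinct parse trees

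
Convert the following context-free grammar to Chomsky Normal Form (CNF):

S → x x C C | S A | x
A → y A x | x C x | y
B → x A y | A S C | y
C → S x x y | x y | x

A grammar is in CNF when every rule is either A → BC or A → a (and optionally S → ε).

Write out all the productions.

TX → x; S → x; TY → y; A → y; B → y; C → x; S → TX X0; X0 → TX X1; X1 → C C; S → S A; A → TY X2; X2 → A TX; A → TX X3; X3 → C TX; B → TX X4; X4 → A TY; B → A X5; X5 → S C; C → S X6; X6 → TX X7; X7 → TX TY; C → TX TY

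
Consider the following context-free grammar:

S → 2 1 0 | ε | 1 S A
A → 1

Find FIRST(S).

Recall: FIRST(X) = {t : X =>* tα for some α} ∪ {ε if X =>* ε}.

We compute FIRST(S) using the standard algorithm.
FIRST(A) = {1}
FIRST(S) = {1, 2, ε}
Therefore, FIRST(S) = {1, 2, ε}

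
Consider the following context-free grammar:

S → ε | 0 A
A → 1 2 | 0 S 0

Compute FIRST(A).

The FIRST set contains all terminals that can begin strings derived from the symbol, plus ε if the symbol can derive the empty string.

We compute FIRST(A) using the standard algorithm.
FIRST(A) = {0, 1}
FIRST(S) = {0, ε}
Therefore, FIRST(A) = {0, 1}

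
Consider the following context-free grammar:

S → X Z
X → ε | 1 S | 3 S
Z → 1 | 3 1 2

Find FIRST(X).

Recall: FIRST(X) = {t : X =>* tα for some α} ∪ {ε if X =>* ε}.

We compute FIRST(X) using the standard algorithm.
FIRST(S) = {1, 3}
FIRST(X) = {1, 3, ε}
FIRST(Z) = {1, 3}
Therefore, FIRST(X) = {1, 3, ε}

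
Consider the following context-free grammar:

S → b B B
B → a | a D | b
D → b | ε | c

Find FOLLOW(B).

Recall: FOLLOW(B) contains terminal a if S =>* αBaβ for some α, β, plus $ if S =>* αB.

We compute FOLLOW(B) using the standard algorithm.
FOLLOW(S) starts with {$}.
FIRST(B) = {a, b}
FIRST(D) = {b, c, ε}
FIRST(S) = {b}
FOLLOW(B) = {$, a, b}
FOLLOW(D) = {$, a, b}
FOLLOW(S) = {$}
Therefore, FOLLOW(B) = {$, a, b}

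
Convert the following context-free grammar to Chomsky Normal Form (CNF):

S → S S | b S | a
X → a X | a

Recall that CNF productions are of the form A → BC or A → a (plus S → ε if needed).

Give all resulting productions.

TB → b; S → a; TA → a; X → a; S → S S; S → TB S; X → TA X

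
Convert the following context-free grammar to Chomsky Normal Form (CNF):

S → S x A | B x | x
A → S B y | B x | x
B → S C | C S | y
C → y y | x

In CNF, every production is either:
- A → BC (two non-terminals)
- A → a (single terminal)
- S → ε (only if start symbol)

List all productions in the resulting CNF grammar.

TX → x; S → x; TY → y; A → x; B → y; C → x; S → S X0; X0 → TX A; S → B TX; A → S X1; X1 → B TY; A → B TX; B → S C; B → C S; C → TY TY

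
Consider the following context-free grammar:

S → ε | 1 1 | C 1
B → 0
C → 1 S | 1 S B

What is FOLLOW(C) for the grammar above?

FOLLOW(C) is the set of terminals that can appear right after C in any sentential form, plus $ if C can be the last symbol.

We compute FOLLOW(C) using the standard algorithm.
FOLLOW(S) starts with {$}.
FIRST(B) = {0}
FIRST(C) = {1}
FIRST(S) = {1, ε}
FOLLOW(B) = {1}
FOLLOW(C) = {1}
FOLLOW(S) = {$, 0, 1}
Therefore, FOLLOW(C) = {1}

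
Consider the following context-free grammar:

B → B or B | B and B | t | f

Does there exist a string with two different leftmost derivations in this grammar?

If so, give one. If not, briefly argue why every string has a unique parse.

Yes - the string 'f or f and t or t' has two distinct leftmost derivations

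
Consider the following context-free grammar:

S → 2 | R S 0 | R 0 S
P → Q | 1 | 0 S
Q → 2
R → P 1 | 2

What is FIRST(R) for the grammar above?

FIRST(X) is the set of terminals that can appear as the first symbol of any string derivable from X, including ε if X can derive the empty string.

We compute FIRST(R) using the standard algorithm.
FIRST(P) = {0, 1, 2}
FIRST(Q) = {2}
FIRST(R) = {0, 1, 2}
FIRST(S) = {0, 1, 2}
Therefore, FIRST(R) = {0, 1, 2}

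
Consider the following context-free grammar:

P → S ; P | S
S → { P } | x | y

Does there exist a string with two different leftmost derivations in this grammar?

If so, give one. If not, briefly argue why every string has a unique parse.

No - every string in the language has a unique leftmost derivation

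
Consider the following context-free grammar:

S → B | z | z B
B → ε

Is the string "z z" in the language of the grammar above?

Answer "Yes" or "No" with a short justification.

No - no valid derivation exists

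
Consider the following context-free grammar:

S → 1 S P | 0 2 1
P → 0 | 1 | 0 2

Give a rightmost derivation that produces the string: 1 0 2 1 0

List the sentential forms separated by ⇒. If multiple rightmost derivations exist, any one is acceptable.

S ⇒ 1 S P ⇒ 1 S 0 ⇒ 1 0 2 1 0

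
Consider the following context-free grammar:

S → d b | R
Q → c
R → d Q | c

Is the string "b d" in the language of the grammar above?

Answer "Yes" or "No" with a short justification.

No - no valid derivation exists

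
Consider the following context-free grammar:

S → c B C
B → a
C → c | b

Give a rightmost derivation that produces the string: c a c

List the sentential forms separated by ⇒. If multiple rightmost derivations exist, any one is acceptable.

S ⇒ c B C ⇒ c B c ⇒ c a c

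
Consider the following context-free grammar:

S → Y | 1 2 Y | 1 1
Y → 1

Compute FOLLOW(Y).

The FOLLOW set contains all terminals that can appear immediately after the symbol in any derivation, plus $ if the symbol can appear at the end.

We compute FOLLOW(Y) using the standard algorithm.
FOLLOW(S) starts with {$}.
FIRST(S) = {1}
FIRST(Y) = {1}
FOLLOW(S) = {$}
FOLLOW(Y) = {$}
Therefore, FOLLOW(Y) = {$}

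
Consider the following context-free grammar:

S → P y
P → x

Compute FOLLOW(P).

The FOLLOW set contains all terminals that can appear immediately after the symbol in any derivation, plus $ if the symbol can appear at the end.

We compute FOLLOW(P) using the standard algorithm.
FOLLOW(S) starts with {$}.
FIRST(P) = {x}
FIRST(S) = {x}
FOLLOW(P) = {y}
FOLLOW(S) = {$}
Therefore, FOLLOW(P) = {y}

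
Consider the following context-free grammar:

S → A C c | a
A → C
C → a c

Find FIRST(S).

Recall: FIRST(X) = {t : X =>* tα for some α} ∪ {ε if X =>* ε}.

We compute FIRST(S) using the standard algorithm.
FIRST(A) = {a}
FIRST(C) = {a}
FIRST(S) = {a}
Therefore, FIRST(S) = {a}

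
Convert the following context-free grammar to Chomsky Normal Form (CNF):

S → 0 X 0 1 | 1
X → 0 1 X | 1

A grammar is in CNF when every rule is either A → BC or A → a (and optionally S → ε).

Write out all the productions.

T0 → 0; T1 → 1; S → 1; X → 1; S → T0 X0; X0 → X X1; X1 → T0 T1; X → T0 X2; X2 → T1 X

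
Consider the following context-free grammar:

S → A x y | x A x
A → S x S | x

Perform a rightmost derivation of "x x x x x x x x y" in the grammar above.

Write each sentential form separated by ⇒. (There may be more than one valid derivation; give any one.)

S ⇒ A x y ⇒ S x S x y ⇒ S x x A x x y ⇒ S x x x x x y ⇒ x A x x x x x x y ⇒ x x x x x x x x y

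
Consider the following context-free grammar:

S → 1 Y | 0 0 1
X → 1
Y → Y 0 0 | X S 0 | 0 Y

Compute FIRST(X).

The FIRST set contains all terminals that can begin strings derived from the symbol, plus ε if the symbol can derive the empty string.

We compute FIRST(X) using the standard algorithm.
FIRST(S) = {0, 1}
FIRST(X) = {1}
FIRST(Y) = {0, 1}
Therefore, FIRST(X) = {1}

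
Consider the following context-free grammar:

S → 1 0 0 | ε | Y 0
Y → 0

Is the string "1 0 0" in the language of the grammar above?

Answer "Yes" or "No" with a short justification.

Yes - a valid derivation exists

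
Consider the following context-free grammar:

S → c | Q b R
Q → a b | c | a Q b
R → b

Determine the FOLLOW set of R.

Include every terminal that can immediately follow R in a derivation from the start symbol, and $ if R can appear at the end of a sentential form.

We compute FOLLOW(R) using the standard algorithm.
FOLLOW(S) starts with {$}.
FIRST(Q) = {a, c}
FIRST(R) = {b}
FIRST(S) = {a, c}
FOLLOW(Q) = {b}
FOLLOW(R) = {$}
FOLLOW(S) = {$}
Therefore, FOLLOW(R) = {$}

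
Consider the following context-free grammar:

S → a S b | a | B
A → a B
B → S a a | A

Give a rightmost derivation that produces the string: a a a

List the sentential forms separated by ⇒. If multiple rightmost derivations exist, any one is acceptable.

S ⇒ B ⇒ S a a ⇒ a a a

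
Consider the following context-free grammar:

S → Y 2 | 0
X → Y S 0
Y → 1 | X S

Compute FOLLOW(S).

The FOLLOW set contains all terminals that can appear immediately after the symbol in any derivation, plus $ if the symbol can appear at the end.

We compute FOLLOW(S) using the standard algorithm.
FOLLOW(S) starts with {$}.
FIRST(S) = {0, 1}
FIRST(X) = {1}
FIRST(Y) = {1}
FOLLOW(S) = {$, 0, 1, 2}
FOLLOW(X) = {0, 1}
FOLLOW(Y) = {0, 1, 2}
Therefore, FOLLOW(S) = {$, 0, 1, 2}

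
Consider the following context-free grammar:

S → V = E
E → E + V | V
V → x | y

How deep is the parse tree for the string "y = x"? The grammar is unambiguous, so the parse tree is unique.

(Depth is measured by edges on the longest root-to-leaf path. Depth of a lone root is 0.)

3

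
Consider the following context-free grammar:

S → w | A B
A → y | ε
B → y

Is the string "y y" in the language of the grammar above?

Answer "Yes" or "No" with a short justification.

Yes - a valid derivation exists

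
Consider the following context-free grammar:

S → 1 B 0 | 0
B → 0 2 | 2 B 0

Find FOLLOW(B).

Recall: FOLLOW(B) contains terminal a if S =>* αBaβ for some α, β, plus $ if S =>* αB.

We compute FOLLOW(B) using the standard algorithm.
FOLLOW(S) starts with {$}.
FIRST(B) = {0, 2}
FIRST(S) = {0, 1}
FOLLOW(B) = {0}
FOLLOW(S) = {$}
Therefore, FOLLOW(B) = {0}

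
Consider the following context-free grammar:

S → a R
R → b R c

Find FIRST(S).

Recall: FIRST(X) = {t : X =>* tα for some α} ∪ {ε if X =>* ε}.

We compute FIRST(S) using the standard algorithm.
FIRST(R) = {b}
FIRST(S) = {a}
Therefore, FIRST(S) = {a}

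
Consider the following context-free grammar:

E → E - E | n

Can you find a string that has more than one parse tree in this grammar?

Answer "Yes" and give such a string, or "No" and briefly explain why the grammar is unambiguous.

Yes - the string 'n - n - n - n - n' has two distinct parse trees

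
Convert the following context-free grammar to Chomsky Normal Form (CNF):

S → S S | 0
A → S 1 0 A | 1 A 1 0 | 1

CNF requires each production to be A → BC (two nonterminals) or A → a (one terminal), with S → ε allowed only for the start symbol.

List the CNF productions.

S → 0; T1 → 1; T0 → 0; A → 1; S → S S; A → S X0; X0 → T1 X1; X1 → T0 A; A → T1 X2; X2 → A X3; X3 → T1 T0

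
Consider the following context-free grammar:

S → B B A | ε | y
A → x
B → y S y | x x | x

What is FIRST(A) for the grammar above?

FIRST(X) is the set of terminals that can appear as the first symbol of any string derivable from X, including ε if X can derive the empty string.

We compute FIRST(A) using the standard algorithm.
FIRST(A) = {x}
FIRST(B) = {x, y}
FIRST(S) = {x, y, ε}
Therefore, FIRST(A) = {x}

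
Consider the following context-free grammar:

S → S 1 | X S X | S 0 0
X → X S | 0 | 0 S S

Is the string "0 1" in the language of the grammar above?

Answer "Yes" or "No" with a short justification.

No - no valid derivation exists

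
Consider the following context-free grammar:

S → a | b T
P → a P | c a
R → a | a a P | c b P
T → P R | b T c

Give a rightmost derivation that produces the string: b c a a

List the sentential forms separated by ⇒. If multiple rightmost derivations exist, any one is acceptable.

S ⇒ b T ⇒ b P R ⇒ b P a ⇒ b c a a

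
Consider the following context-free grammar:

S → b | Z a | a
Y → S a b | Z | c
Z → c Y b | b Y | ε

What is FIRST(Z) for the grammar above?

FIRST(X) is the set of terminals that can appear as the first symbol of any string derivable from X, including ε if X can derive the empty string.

We compute FIRST(Z) using the standard algorithm.
FIRST(S) = {a, b, c}
FIRST(Y) = {a, b, c, ε}
FIRST(Z) = {b, c, ε}
Therefore, FIRST(Z) = {b, c, ε}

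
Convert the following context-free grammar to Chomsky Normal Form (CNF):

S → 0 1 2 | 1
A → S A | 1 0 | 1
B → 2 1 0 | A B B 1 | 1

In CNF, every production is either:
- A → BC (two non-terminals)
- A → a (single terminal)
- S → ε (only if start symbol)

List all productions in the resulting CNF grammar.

T0 → 0; T1 → 1; T2 → 2; S → 1; A → 1; B → 1; S → T0 X0; X0 → T1 T2; A → S A; A → T1 T0; B → T2 X1; X1 → T1 T0; B → A X2; X2 → B X3; X3 → B T1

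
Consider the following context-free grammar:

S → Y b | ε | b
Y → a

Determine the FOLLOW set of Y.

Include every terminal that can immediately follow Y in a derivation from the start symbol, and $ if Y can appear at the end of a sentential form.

We compute FOLLOW(Y) using the standard algorithm.
FOLLOW(S) starts with {$}.
FIRST(S) = {a, b, ε}
FIRST(Y) = {a}
FOLLOW(S) = {$}
FOLLOW(Y) = {b}
Therefore, FOLLOW(Y) = {b}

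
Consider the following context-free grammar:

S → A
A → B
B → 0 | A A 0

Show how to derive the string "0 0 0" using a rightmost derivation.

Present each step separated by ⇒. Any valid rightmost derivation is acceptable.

S ⇒ A ⇒ B ⇒ A A 0 ⇒ A B 0 ⇒ A 0 0 ⇒ B 0 0 ⇒ 0 0 0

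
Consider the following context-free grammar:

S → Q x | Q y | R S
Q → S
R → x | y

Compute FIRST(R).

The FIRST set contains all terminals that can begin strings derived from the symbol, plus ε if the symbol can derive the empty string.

We compute FIRST(R) using the standard algorithm.
FIRST(Q) = {x, y}
FIRST(R) = {x, y}
FIRST(S) = {x, y}
Therefore, FIRST(R) = {x, y}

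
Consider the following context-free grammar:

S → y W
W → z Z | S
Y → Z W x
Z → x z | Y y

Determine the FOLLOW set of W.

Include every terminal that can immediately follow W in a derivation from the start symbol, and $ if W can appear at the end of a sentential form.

We compute FOLLOW(W) using the standard algorithm.
FOLLOW(S) starts with {$}.
FIRST(S) = {y}
FIRST(W) = {y, z}
FIRST(Y) = {x}
FIRST(Z) = {x}
FOLLOW(S) = {$, x}
FOLLOW(W) = {$, x}
FOLLOW(Y) = {y}
FOLLOW(Z) = {$, x, y, z}
Therefore, FOLLOW(W) = {$, x}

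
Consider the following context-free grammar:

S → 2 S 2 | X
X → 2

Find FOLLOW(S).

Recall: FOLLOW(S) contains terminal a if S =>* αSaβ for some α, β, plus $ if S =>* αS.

We compute FOLLOW(S) using the standard algorithm.
FOLLOW(S) starts with {$}.
FIRST(S) = {2}
FIRST(X) = {2}
FOLLOW(S) = {$, 2}
FOLLOW(X) = {$, 2}
Therefore, FOLLOW(S) = {$, 2}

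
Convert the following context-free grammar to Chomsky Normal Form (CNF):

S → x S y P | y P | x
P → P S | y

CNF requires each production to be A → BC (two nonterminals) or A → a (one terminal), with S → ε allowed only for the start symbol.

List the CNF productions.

TX → x; TY → y; S → x; P → y; S → TX X0; X0 → S X1; X1 → TY P; S → TY P; P → P S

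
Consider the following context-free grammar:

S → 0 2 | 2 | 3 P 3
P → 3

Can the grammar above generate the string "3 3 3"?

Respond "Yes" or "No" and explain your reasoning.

Yes - a valid derivation exists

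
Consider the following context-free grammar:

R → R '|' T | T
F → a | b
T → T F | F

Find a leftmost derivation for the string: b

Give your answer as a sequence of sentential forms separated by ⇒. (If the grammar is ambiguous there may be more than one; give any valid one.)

R ⇒ T ⇒ F ⇒ b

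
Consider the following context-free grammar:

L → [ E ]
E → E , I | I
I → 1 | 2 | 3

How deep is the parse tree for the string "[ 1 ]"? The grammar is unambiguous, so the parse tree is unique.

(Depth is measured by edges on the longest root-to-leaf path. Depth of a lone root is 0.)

3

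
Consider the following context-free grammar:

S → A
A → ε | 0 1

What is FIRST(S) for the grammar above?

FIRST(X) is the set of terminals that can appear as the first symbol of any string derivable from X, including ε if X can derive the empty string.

We compute FIRST(S) using the standard algorithm.
FIRST(A) = {0, ε}
FIRST(S) = {0, ε}
Therefore, FIRST(S) = {0, ε}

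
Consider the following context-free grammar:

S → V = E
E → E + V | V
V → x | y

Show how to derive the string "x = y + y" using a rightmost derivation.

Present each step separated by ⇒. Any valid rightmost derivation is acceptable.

S ⇒ V = E ⇒ V = E + V ⇒ V = E + y ⇒ V = V + y ⇒ V = y + y ⇒ x = y + y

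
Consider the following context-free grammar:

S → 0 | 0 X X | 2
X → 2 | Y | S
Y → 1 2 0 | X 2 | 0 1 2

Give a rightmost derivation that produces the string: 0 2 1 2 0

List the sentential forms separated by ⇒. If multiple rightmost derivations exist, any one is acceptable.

S ⇒ 0 X X ⇒ 0 X Y ⇒ 0 X 1 2 0 ⇒ 0 2 1 2 0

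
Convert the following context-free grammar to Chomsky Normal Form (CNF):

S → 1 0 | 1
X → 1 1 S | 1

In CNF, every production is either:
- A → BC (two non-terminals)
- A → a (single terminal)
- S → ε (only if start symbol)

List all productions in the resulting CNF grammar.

T1 → 1; T0 → 0; S → 1; X → 1; S → T1 T0; X → T1 X0; X0 → T1 S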